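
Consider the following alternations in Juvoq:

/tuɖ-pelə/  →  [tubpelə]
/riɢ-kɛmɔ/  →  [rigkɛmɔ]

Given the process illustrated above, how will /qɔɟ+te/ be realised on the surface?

The data show regressive place assimilation: /ɖ/ → [b] before /p/; /ɢ/ → [g] before /k/. In each pair only place changes, matching the following consonant, while manner and voice stay constant.
/ɟ/ is a voiced palatal stop. The following trigger /t/ is alveolar, so /ɟ/ must become alveolar as well.
The voiced alveolar stop is [d], so /ɟ/ → [d].

[qɔdte]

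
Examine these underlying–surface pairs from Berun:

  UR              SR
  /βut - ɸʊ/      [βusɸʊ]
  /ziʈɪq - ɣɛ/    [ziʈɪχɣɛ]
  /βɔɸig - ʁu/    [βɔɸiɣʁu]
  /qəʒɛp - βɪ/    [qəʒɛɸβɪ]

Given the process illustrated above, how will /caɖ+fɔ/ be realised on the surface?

The data show regressive manner assimilation: /t/ → [s] before /ɸ/; /q/ → [χ] before /ɣ/; /g/ → [ɣ] before /ʁ/; /p/ → [ɸ] before /β/. In each pair only manner changes, matching the following consonant, while place and voice stay constant.
/ɖ/ is a voiced retroflex stop. The following trigger /f/ is a fricative, so /ɖ/ must become a fricative as well.
The voiced retroflex fricative is [ʐ], so /ɖ/ → [ʐ].

[caʐfɔ]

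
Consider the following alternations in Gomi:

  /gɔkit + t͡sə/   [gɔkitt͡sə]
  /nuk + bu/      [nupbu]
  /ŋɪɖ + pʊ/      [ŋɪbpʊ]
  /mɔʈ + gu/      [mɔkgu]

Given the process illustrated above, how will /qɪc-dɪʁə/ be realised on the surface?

The data show regressive place assimilation: /k/ → [p] before /b/; /ɖ/ → [b] before /p/; /ʈ/ → [k] before /g/. In each pair only place changes, matching the following consonant, while manner and voice stay constant.
No alternation appears in [gɔkitt͡sə]: there the adjacent consonants already agree in place (/t/ and /t͡s/ are both alveolar), so this form is consistent with the same rule.
The rule targets /c/ (voiceless palatal stop), which sits before the trigger /d/ (alveolar).
Changing only its place to alveolar gives [t] — the voiceless alveolar stop.

[qɪtdɪʁə]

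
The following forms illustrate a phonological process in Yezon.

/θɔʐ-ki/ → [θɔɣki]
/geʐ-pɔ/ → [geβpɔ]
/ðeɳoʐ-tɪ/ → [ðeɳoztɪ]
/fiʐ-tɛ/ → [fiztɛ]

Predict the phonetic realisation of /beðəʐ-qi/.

The data show regressive place assimilation: /ʐ/ → [ɣ] before /k/; /ʐ/ → [β] before /p/; /ʐ/ → [z] before /t/. In each pair only place changes, matching the following consonant, while manner and voice stay constant.
The rule targets /ʐ/ (voiced retroflex fricative), which sits before the trigger /q/ (uvular).
Changing only its place to uvular gives [ʁ] — the voiced uvular fricative.

[beðəʁqi]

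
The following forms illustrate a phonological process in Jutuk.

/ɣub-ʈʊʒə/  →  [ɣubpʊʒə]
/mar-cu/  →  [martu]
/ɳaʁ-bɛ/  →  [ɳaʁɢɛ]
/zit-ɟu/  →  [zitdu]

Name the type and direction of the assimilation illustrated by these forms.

progressive place assimilation

Underlying /ʈ/ is realised as [p] next to /b/; /b/ itself does not change.
/ʈ/ is retroflex while /b/ is bilabial; the output [p] is bilabial, matching the trigger — so the feature that spreads is place.
Manner and voice are unchanged, so the assimilation is partial, not total.
Checking the remaining alternations: /c/ → [t] after /r/ (palatal → alveolar, matching alveolar); /b/ → [ɢ] after /ʁ/ (bilabial → uvular, matching uvular); /ɟ/ → [d] after /t/ (palatal → alveolar, matching alveolar) — only place changes, and always toward the preceding segment.
The trigger is the preceding segment, so the direction is progressive (perseverative).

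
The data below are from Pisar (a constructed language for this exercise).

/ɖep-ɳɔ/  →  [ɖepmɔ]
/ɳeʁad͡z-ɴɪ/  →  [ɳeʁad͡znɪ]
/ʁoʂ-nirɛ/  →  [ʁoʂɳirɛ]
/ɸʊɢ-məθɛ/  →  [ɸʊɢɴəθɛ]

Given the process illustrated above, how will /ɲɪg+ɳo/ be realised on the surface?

The data show progressive place assimilation: /ɳ/ → [m] after /p/; /ɴ/ → [n] after /d͡z/; /n/ → [ɳ] after /ʂ/; /m/ → [ɴ] after /ɢ/. In each pair only place changes, matching the preceding consonant, while manner and voice stay constant.
/ɳ/ is a voiced retroflex nasal. The preceding trigger /g/ is velar, so /ɳ/ must become velar as well.
Changing only its place to velar gives [ŋ] — the voiced velar nasal.

[ɲɪgŋo]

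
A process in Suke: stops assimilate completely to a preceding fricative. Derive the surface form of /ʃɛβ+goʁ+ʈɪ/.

/g/ is the segment targeted by the rule; it sits immediately after /β/, so it assimilates completely and surfaces as [β].
The same rule applies at the second boundary: /ʈ/ → [ʁ] next to /ʁ/.

[ʃɛββoʁʁɪ]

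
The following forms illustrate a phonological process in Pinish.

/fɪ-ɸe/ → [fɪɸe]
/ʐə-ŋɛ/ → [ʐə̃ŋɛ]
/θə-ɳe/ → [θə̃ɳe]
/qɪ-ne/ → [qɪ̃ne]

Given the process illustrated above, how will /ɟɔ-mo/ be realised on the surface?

The data show regressive nasality assimilation (vowel nasalisation): /ə/ → [ə̃] before /ŋ/; /ə/ → [ə̃] before /ɳ/; /ɪ/ → [ɪ̃] before /n/ — a vowel is nasalised by an immediately following nasal consonant.
No change occurs in [fɪɸe] because the vowel at the boundary is adjacent to an oral consonant, not a nasal (/ɪ/ next to /ɸ/).
The vowel /ɔ/ is adjacent to the following nasal /m/, so it acquires [+nasal] and surfaces as [ɔ̃].

[ɟɔ̃mo]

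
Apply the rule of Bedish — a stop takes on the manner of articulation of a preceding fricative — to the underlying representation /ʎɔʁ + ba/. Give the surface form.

/b/ is a voiced bilabial stop. The preceding trigger /ʁ/ is a fricative, so /b/ must become a fricative as well.
The voiced bilabial fricative is [β], so /b/ → [β].

[ʎɔʁβa]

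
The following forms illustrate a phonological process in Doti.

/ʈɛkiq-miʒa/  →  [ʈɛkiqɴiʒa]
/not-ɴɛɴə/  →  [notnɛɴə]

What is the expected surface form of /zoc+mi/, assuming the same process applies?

The data show progressive place assimilation: /m/ → [ɴ] after /q/; /ɴ/ → [n] after /t/. In each pair only place changes, matching the preceding consonant, while manner and voice stay constant.
The rule targets /m/ (voiced bilabial nasal), which sits after the trigger /c/ (palatal).
Changing only its place to palatal gives [ɲ] — the voiced palatal nasal.

[zocɲi]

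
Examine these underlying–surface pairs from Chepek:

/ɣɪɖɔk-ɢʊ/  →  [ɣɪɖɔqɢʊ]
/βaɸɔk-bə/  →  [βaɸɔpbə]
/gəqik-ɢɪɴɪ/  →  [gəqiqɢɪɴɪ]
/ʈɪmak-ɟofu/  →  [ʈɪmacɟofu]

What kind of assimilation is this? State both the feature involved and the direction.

The segment that alternates is /k/, which surfaces as [q] when adjacent to /ɢ/.
The change velar → uvular matches the place of the following /ɢ/, identifying this as place assimilation.
Manner and voice are unchanged, so the assimilation is partial, not total.
Checking the remaining alternations: /k/ → [p] before /b/ (velar → bilabial, matching bilabial); /k/ → [c] before /ɟ/ (velar → palatal, matching palatal) — only place changes, and always toward the following segment.
Since the segment that changes precedes the conditioning segment, the assimilation is regressive.

regressive place assimilation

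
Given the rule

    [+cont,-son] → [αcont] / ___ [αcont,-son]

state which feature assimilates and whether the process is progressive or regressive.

regressive manner assimilation

The rule copies [cont] (continuancy) from the environment onto the target fricatives; since [±cont] encodes the stop/fricative manner contrast, the assimilating dimension is manner.
The conditioning segment sits to the right of the focus bar, meaning the trigger follows the segment that changes — regressive assimilation.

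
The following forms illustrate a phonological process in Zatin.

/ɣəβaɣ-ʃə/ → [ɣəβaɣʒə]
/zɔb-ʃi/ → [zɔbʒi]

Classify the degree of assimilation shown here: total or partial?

Comparing underlying and surface forms, /ʃ/ → [ʒ] is the alternation; the neighbouring /ɣ/ is constant.
/ʃ/ is voiceless while /ɣ/ is voiced; the output [ʒ] is voiced, matching the trigger — so the feature that spreads is voicing.
Place and manner are unchanged, so the assimilation is partial, not total.
The same holds elsewhere in the data: /ʃ/ → [ʒ] after /b/ (voiceless → voiced, matching voiced) — only voicing changes, and always toward the preceding segment.

partial assimilation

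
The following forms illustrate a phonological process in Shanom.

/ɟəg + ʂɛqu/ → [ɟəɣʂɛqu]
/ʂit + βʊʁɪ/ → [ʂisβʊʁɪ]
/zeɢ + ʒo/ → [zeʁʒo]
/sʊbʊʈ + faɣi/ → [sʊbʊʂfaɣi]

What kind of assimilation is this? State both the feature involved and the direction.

Comparing underlying and surface forms, /g/ → [ɣ] is the alternation; the neighbouring /ʂ/ is constant.
The change stop → fricative matches the manner of the following /ʂ/, identifying this as manner assimilation.
Place and voice are unchanged, so the assimilation is partial, not total.
The other alternating forms pattern the same way: /t/ → [s] before /β/ (stop → fricative, matching a fricative); /ɢ/ → [ʁ] before /ʒ/ (stop → fricative, matching a fricative); /ʈ/ → [ʂ] before /f/ (stop → fricative, matching a fricative) — only manner changes, and always toward the following segment.
The trigger is the following segment, so the direction is regressive (anticipatory).

regressive manner assimilation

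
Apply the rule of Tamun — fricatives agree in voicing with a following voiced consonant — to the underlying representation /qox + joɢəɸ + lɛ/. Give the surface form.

The rule targets /x/ (voiceless velar fricative), which sits before the trigger /j/ (voiced).
A voiced velar fricative is [ɣ], so the surface segment is [ɣ].
The same rule applies at the second boundary: /ɸ/ → [β] next to /l/.

[qoɣjoɢəβlɛ]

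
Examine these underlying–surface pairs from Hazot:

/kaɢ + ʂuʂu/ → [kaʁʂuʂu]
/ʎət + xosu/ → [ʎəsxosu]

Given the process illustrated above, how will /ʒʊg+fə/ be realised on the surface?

The data show regressive manner assimilation: /ɢ/ → [ʁ] before /ʂ/; /t/ → [s] before /x/. In each pair only manner changes, matching the following consonant, while place and voice stay constant.
/g/ is a voiced velar stop. The following trigger /f/ is a fricative, so /g/ must become a fricative as well.
The voiced velar fricative is [ɣ], so /g/ → [ɣ].

[ʒʊɣfə]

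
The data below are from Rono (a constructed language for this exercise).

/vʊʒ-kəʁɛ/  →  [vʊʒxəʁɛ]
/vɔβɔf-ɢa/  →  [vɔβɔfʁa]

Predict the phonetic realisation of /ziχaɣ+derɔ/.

[ziχaɣzerɔ]

The data show progressive manner assimilation: /k/ → [x] after /ʒ/; /ɢ/ → [ʁ] after /f/. In each pair only manner changes, matching the preceding consonant, while place and voice stay constant.
The rule targets /d/ (voiced alveolar stop), which sits after the trigger /ɣ/ (fricative).
Changing only its manner to fricative gives [z] — the voiced alveolar fricative.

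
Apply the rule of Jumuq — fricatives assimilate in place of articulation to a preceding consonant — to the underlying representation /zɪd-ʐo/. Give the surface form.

The rule targets /ʐ/ (voiced retroflex fricative), which sits after the trigger /d/ (alveolar).
A voiced alveolar fricative is [z], so the surface segment is [z].

[zɪdzo]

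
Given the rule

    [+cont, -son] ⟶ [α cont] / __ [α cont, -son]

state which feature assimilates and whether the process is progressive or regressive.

regressive manner assimilation

The shared variable α links the value of [cont] on the target to that of the neighbouring obstruent. [cont] distinguishes stops from fricatives — a manner-of-articulation feature — so this is manner assimilation.
The conditioning segment sits to the right of the focus bar, meaning the trigger follows the segment that changes — regressive assimilation.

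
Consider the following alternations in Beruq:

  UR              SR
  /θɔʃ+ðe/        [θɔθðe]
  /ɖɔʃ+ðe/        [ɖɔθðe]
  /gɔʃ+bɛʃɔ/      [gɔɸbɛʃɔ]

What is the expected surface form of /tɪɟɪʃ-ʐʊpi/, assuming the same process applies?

The data show regressive place assimilation: /ʃ/ → [θ] before /ð/; /ʃ/ → [ɸ] before /b/. In each pair only place changes, matching the following consonant, while manner and voice stay constant.
The rule targets /ʃ/ (voiceless postalveolar fricative), which sits before the trigger /ʐ/ (retroflex).
Changing only its place to retroflex gives [ʂ] — the voiceless retroflex fricative.

[tɪɟɪʂʐʊpi]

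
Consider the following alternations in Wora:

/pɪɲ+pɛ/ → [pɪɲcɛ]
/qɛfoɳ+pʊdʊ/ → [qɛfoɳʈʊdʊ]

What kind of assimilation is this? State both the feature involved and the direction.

Comparing underlying and surface forms, /p/ → [c] is the alternation; the neighbouring /ɲ/ is constant.
The change bilabial → palatal matches the place of the preceding /ɲ/, identifying this as place assimilation.
Manner and voice are unchanged, so the assimilation is partial, not total.
The other alternating form patterns the same way: /p/ → [ʈ] after /ɳ/ (bilabial → retroflex, matching retroflex) — only place changes, and always toward the preceding segment.
Since the segment that changes follows the conditioning segment, the assimilation is progressive.

progressive place assimilation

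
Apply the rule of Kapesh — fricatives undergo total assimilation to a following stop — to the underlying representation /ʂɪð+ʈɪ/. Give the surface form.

[ʂɪʈʈɪ]

/ð/ is the segment targeted by the rule; it sits immediately before /ʈ/, so it assimilates completely and surfaces as [ʈ].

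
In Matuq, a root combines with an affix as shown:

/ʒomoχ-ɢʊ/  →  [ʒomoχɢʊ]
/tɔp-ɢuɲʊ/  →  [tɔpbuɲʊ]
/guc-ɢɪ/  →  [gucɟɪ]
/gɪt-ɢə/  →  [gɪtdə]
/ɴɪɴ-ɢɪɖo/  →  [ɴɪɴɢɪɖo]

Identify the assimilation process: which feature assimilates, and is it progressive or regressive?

progressive place assimilation

Underlying /ɢ/ is realised as [b] next to /p/; /p/ itself does not change.
/ɢ/ is uvular while /p/ is bilabial; the output [b] is bilabial, matching the trigger — so the feature that spreads is place.
Manner and voice are unchanged, so the assimilation is partial, not total.
Checking the remaining alternations: /ɢ/ → [ɟ] after /c/ (uvular → palatal, matching palatal); /ɢ/ → [d] after /t/ (uvular → alveolar, matching alveolar) — only place changes, and always toward the preceding segment.
No alternation appears in [ʒomoχɢʊ], [ɴɪɴɢɪɖo]: there the adjacent consonants already agree in place (/ɢ/ and /χ/ are both uvular; /ɢ/ and /ɴ/ are both uvular), so these forms are consistent with the same rule.
Since the segment that changes follows the conditioning segment, the assimilation is progressive.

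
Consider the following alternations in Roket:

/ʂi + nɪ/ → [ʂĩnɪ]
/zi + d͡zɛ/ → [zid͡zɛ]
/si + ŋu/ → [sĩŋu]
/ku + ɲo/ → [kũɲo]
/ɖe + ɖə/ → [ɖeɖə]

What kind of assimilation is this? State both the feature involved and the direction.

regressive nasality assimilation (vowel nasalisation)

The vowel /i/ surfaces as nasalised [ĩ] next to the following nasal /n/ — it has acquired the [+nasal] feature of its neighbour.
The other forms show the same pattern: /i/ → [ĩ] before /ŋ/; /u/ → [ũ] before /ɲ/ — each time a vowel is nasalised next to a following nasal.
No change occurs in [zid͡zɛ], [ɖeɖə] because the vowel at the boundary is adjacent to an oral consonant, not a nasal (/i/ next to /d͡z/; /e/ next to /ɖ/).
Because the conditioning nasal is to the right of the vowel that changes, the process is regressive (anticipatory).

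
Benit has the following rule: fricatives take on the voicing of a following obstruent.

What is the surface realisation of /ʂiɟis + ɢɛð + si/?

[ʂiɟizɢɛθsi]

/s/ is a voiceless alveolar fricative. The following trigger /ɢ/ is voiced, so /s/ must become voiced as well.
The voiced alveolar fricative is [z], so /s/ → [z].
At the second juncture, /ð/ likewise becomes [θ] adjacent to /s/.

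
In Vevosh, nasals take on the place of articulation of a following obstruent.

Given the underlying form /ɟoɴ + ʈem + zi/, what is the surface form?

[ɟoɳʈenzi]

The rule targets /ɴ/ (voiced uvular nasal), which sits before the trigger /ʈ/ (retroflex).
Changing only its place to retroflex gives [ɳ] — the voiced retroflex nasal.
The same rule applies at the second boundary: /m/ → [n] next to /z/.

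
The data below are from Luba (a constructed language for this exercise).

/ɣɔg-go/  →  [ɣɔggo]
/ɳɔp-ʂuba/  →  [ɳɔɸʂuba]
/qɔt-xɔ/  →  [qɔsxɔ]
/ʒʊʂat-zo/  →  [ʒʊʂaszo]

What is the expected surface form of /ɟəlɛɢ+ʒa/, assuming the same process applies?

[ɟəlɛʁʒa]

The data show regressive manner assimilation: /p/ → [ɸ] before /ʂ/; /t/ → [s] before /x/; /t/ → [s] before /z/. In each pair only manner changes, matching the following consonant, while place and voice stay constant.
Nothing changes in [ɣɔggo]: there the adjacent consonants already agree in manner (/g/ and /g/ are both stops), so this form is consistent with the same rule.
The rule targets /ɢ/ (voiced uvular stop), which sits before the trigger /ʒ/ (fricative).
A voiced uvular fricative is [ʁ], so the surface segment is [ʁ].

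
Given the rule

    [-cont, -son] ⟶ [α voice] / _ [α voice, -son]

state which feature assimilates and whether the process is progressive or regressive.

The shared variable α links the value of [voice] on the target to the same value on the neighbouring segment, so voicing is the feature that assimilates.
The conditioning segment sits to the right of the focus bar, meaning the trigger follows the segment that changes — regressive assimilation.

regressive voicing assimilation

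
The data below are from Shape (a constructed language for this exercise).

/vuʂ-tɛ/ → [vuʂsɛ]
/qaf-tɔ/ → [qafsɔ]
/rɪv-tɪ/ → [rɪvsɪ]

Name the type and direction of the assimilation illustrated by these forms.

Comparing underlying and surface forms, /t/ → [s] is the alternation; the neighbouring /ʂ/ is constant.
The change stop → fricative matches the manner of the preceding /ʂ/, identifying this as manner assimilation.
Place and voice are unchanged, so the assimilation is partial, not total.
Checking the remaining alternations: /t/ → [s] after /f/ (stop → fricative, matching a fricative); /t/ → [s] after /v/ (stop → fricative, matching a fricative) — only manner changes, and always toward the preceding segment.
The trigger is the preceding segment, so the direction is progressive (perseverative).

progressive manner assimilation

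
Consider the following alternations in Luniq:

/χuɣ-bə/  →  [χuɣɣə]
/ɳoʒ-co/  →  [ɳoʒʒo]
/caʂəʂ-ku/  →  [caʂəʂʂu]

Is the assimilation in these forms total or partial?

Underlying /b/ is realised as [ɣ] next to /ɣ/; /ɣ/ itself does not change.
The output [ɣ] is identical to the trigger /ɣ/ — every feature (place, manner, voicing) has been copied — so this is total assimilation.
The remaining alternations confirm this: /c/ → [ʒ] after /ʒ/; /k/ → [ʂ] after /ʂ/ — in each case the output is a copy of the preceding consonant.

total assimilation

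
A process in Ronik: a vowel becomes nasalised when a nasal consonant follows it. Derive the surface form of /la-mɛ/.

/a/ sits next to the nasal /m/ and is therefore nasalised to [ã].

[lãmɛ]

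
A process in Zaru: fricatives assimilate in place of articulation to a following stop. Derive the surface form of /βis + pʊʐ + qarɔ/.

[βiɸpʊʁqarɔ]

/s/ is a voiceless alveolar fricative. The following trigger /p/ is bilabial, so /s/ must become bilabial as well.
The voiceless bilabial fricative is [ɸ], so /s/ → [ɸ].
At the second juncture, /ʐ/ likewise becomes [ʁ] adjacent to /q/.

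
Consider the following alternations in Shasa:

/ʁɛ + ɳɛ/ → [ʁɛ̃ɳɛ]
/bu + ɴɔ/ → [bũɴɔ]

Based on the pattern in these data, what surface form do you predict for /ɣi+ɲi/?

The data show regressive nasality assimilation (vowel nasalisation): /ɛ/ → [ɛ̃] before /ɳ/; /u/ → [ũ] before /ɴ/ — a vowel is nasalised by an immediately following nasal consonant.
The vowel /i/ is adjacent to the following nasal /ɲ/, so it acquires [+nasal] and surfaces as [ĩ].

[ɣĩɲi]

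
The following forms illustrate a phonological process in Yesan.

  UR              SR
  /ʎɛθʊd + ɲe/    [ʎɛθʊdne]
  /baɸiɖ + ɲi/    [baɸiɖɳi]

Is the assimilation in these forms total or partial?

Comparing underlying and surface forms, /ɲ/ → [n] is the alternation; the neighbouring /d/ is constant.
/ɲ/ is palatal while /d/ is alveolar; the output [n] is alveolar, matching the trigger — so the feature that spreads is place.
Manner and voice are unchanged, so the assimilation is partial, not total.
The same holds elsewhere in the data: /ɲ/ → [ɳ] after /ɖ/ (palatal → retroflex, matching retroflex) — only place changes, and always toward the preceding segment.

partial assimilation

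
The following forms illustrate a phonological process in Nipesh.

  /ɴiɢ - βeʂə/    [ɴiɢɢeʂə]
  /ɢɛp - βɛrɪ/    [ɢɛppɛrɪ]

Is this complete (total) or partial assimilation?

Underlying /β/ is realised as [ɢ] next to /ɢ/; /ɢ/ itself does not change.
The output [ɢ] is identical to the trigger /ɢ/ — every feature (place, manner, voicing) has been copied — so this is total assimilation.
The remaining alternation confirms this: /β/ → [p] after /p/ — in each case the output is a copy of the preceding consonant.

total assimilation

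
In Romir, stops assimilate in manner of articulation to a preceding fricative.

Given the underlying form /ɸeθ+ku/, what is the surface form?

[ɸeθxu]

/k/ is a voiceless velar stop. The preceding trigger /θ/ is a fricative, so /k/ must become a fricative as well.
Changing only its manner to fricative gives [x] — the voiceless velar fricative.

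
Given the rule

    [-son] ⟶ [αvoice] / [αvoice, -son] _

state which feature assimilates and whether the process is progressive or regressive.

The shared variable α links the value of [voice] on the target to the same value on the neighbouring segment, so voicing is the feature that assimilates.
Since the environment is written before the underscore, the trigger precedes the target; the direction is progressive.

progressive voicing assimilation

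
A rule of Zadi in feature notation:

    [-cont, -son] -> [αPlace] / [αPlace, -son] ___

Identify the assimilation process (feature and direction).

progressive place assimilation

The shared variable α links the value of the place features (abbreviated [Place]) on the target to the same value on the neighbouring segment, so place is the feature that assimilates.
Since the environment is written before the underscore, the trigger precedes the target; the direction is progressive.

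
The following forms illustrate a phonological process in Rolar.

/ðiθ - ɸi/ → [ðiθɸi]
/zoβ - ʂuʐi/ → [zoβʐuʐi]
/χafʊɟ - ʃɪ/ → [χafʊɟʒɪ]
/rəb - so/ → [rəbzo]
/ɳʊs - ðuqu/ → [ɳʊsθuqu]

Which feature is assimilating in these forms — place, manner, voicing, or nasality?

voicing

Comparing underlying and surface forms, /ʂ/ → [ʐ] is the alternation; the neighbouring /β/ is constant.
/ʂ/ is voiceless while /β/ is voiced; the output [ʐ] is voiced, matching the trigger — so the feature that spreads is voicing.
The other alternating forms pattern the same way: /ʃ/ → [ʒ] after /ɟ/ (voiceless → voiced, matching voiced); /s/ → [z] after /b/ (voiceless → voiced, matching voiced); /ð/ → [θ] after /s/ (voiced → voiceless, matching voiceless) — only voicing changes, and always toward the preceding segment.
Nothing changes in [ðiθɸi]: there the adjacent consonants already agree in voicing (/ɸ/ and /θ/ are both voiceless), so this form is consistent with the same rule.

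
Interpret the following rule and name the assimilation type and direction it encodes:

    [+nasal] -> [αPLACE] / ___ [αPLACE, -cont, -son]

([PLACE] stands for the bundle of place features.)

The shared variable α links the value of the place features (abbreviated [PLACE]) on the target to the same value on the neighbouring segment, so place is the feature that assimilates.
The conditioning segment sits to the right of the focus bar, meaning the trigger follows the segment that changes — regressive assimilation.

regressive place assimilation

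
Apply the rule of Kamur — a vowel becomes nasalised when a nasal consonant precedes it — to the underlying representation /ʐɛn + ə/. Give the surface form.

/ə/ sits next to the nasal /n/ and is therefore nasalised to [ə̃].

[ʐɛnə̃]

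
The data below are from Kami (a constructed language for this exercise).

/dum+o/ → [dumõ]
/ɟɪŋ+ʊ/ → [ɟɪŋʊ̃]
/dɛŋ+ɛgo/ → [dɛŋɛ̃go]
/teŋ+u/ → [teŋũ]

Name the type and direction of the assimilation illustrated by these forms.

The vowel /o/ surfaces as nasalised [õ] next to the preceding nasal /m/ — it has acquired the [+nasal] feature of its neighbour.
Likewise in the remaining data: /ʊ/ → [ʊ̃] after /ŋ/; /ɛ/ → [ɛ̃] after /ŋ/; /u/ → [ũ] after /ŋ/ — each time a vowel is nasalised next to a preceding nasal.
Because the conditioning nasal is to the left of the vowel that changes, the process is progressive (perseverative).

progressive nasality assimilation (vowel nasalisation)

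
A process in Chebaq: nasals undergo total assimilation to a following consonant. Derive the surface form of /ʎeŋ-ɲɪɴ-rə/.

[ʎeɲɲɪrrə]

/ŋ/ is the segment targeted by the rule; it sits immediately before /ɲ/, so it assimilates completely and surfaces as [ɲ].
At the second juncture, /ɴ/ likewise becomes [r] adjacent to /r/.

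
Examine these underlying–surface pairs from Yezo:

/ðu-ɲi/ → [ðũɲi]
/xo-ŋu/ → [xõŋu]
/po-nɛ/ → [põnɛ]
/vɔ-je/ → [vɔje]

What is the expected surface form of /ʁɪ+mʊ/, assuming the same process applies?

[ʁɪ̃mʊ]

The data show regressive nasality assimilation (vowel nasalisation): /u/ → [ũ] before /ɲ/; /o/ → [õ] before /ŋ/; /o/ → [õ] before /n/ — a vowel is nasalised by an immediately following nasal consonant.
No change occurs in [vɔje] because the vowel at the boundary is adjacent to an oral consonant, not a nasal (/ɔ/ next to /j/).
The vowel /ɪ/ is adjacent to the following nasal /m/, so it acquires [+nasal] and surfaces as [ɪ̃].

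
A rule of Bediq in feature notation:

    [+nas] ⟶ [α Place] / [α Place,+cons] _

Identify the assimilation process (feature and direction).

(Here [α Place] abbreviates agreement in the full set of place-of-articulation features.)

The shared variable α links the value of the place features (abbreviated [Place]) on the target to the same value on the neighbouring segment, so place is the feature that assimilates.
Since the environment is written before the underscore, the trigger precedes the target; the direction is progressive.

progressive place assimilation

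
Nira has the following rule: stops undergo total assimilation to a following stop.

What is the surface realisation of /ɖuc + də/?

/c/ is the segment targeted by the rule; it sits immediately before /d/, so it assimilates completely and surfaces as [d].

[ɖuddə]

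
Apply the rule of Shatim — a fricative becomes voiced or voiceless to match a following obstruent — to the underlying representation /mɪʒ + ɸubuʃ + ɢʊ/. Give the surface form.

[mɪʃɸubuʒɢʊ]

/ʒ/ is a voiced postalveolar fricative. The following trigger /ɸ/ is voiceless, so /ʒ/ must become voiceless as well.
Changing only its voicing to voiceless gives [ʃ] — the voiceless postalveolar fricative.
The same rule applies at the second boundary: /ʃ/ → [ʒ] next to /ɢ/.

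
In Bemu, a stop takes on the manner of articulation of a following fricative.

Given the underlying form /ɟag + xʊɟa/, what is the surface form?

/g/ is a voiced velar stop. The following trigger /x/ is a fricative, so /g/ must become a fricative as well.
A voiced velar fricative is [ɣ], so the surface segment is [ɣ].

[ɟaɣxʊɟa]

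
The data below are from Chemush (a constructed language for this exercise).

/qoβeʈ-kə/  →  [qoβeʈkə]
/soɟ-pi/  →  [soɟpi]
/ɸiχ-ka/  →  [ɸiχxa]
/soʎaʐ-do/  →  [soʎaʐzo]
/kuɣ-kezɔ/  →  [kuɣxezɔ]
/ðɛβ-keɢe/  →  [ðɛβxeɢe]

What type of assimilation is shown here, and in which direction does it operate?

progressive manner assimilation

Underlying /k/ is realised as [x] next to /χ/; /χ/ itself does not change.
/k/ is a stop while /χ/ is a fricative; the output [x] is a fricative, matching the trigger — so the feature that spreads is manner.
Place and voice are unchanged, so the assimilation is partial, not total.
The other alternating forms pattern the same way: /d/ → [z] after /ʐ/ (stop → fricative, matching a fricative); /k/ → [x] after /ɣ/ (stop → fricative, matching a fricative); /k/ → [x] after /β/ (stop → fricative, matching a fricative) — only manner changes, and always toward the preceding segment.
Nothing changes in [qoβeʈkə], [soɟpi]: there the adjacent consonants already agree in manner (/k/ and /ʈ/ are both stops; /p/ and /ɟ/ are both stops), so these forms are consistent with the same rule.
Since the segment that changes follows the conditioning segment, the assimilation is progressive.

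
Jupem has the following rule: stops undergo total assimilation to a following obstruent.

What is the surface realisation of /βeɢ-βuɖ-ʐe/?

/ɢ/ is the segment targeted by the rule; it sits immediately before /β/, so it assimilates completely and surfaces as [β].
The same rule applies at the second boundary: /ɖ/ → [ʐ] next to /ʐ/.

[βeββuʐʐe]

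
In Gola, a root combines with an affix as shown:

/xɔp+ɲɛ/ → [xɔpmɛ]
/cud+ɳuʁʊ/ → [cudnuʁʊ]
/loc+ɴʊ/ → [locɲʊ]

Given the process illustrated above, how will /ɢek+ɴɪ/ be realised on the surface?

[ɢekŋɪ]

The data show progressive place assimilation: /ɲ/ → [m] after /p/; /ɳ/ → [n] after /d/; /ɴ/ → [ɲ] after /c/. In each pair only place changes, matching the preceding consonant, while manner and voice stay constant.
The rule targets /ɴ/ (voiced uvular nasal), which sits after the trigger /k/ (velar).
A voiced velar nasal is [ŋ], so the surface segment is [ŋ].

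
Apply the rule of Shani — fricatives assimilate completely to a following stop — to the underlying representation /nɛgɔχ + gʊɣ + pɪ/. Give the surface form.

/χ/ is the segment targeted by the rule; it sits immediately before /g/, so it assimilates completely and surfaces as [g].
At the second juncture, /ɣ/ likewise becomes [p] adjacent to /p/.

[nɛgɔggʊppɪ]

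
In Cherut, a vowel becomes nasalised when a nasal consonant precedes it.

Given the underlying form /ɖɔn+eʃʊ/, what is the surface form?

[ɖɔnẽʃʊ]

The vowel /e/ is adjacent to the preceding nasal /n/, so it acquires [+nasal] and surfaces as [ẽ].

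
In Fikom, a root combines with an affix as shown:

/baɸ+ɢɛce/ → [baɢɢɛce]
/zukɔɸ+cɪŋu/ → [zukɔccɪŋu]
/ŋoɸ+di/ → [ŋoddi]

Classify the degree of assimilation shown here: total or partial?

total assimilation

Underlying /ɸ/ is realised as [ɢ] next to /ɢ/; /ɢ/ itself does not change.
The output [ɢ] is identical to the trigger /ɢ/ — every feature (place, manner, voicing) has been copied — so this is total assimilation.
The remaining alternations confirm this: /ɸ/ → [c] before /c/; /ɸ/ → [d] before /d/ — in each case the output is a copy of the following consonant.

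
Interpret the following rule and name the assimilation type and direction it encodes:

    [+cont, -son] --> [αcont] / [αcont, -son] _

The rule copies [cont] (continuancy) from the environment onto the target fricatives; since [±cont] encodes the stop/fricative manner contrast, the assimilating dimension is manner.
Since the environment is written before the underscore, the trigger precedes the target; the direction is progressive.

progressive manner assimilation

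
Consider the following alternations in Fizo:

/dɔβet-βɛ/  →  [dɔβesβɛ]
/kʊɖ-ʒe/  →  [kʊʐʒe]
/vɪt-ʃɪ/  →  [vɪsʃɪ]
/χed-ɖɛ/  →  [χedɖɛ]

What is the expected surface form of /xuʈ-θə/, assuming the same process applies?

The data show regressive manner assimilation: /t/ → [s] before /β/; /ɖ/ → [ʐ] before /ʒ/; /t/ → [s] before /ʃ/. In each pair only manner changes, matching the following consonant, while place and voice stay constant.
Nothing changes in [χedɖɛ]: there the adjacent consonants already agree in manner (/d/ and /ɖ/ are both stops), so this form is consistent with the same rule.
/ʈ/ is a voiceless retroflex stop. The following trigger /θ/ is a fricative, so /ʈ/ must become a fricative as well.
A voiceless retroflex fricative is [ʂ], so the surface segment is [ʂ].

[xuʂθə]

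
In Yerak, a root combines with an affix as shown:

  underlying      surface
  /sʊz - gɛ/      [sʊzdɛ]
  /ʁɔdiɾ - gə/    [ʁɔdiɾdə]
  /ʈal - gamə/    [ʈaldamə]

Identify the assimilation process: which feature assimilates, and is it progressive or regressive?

progressive place assimilation

Underlying /g/ is realised as [d] next to /z/; /z/ itself does not change.
The change velar → alveolar matches the place of the preceding /z/, identifying this as place assimilation.
Manner and voice are unchanged, so the assimilation is partial, not total.
Checking the remaining alternations: /g/ → [d] after /ɾ/ (velar → alveolar, matching alveolar); /g/ → [d] after /l/ (velar → alveolar, matching alveolar) — only place changes, and always toward the preceding segment.
The trigger is the preceding segment, so the direction is progressive (perseverative).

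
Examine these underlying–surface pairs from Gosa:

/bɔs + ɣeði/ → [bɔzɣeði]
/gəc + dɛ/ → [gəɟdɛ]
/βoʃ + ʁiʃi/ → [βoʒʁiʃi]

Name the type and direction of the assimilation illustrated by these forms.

regressive voicing assimilation

Comparing underlying and surface forms, /s/ → [z] is the alternation; the neighbouring /ɣ/ is constant.
The change voiceless → voiced matches the voicing of the following /ɣ/, identifying this as voicing assimilation.
Place and manner are unchanged, so the assimilation is partial, not total.
The same holds elsewhere in the data: /c/ → [ɟ] before /d/ (voiceless → voiced, matching voiced); /ʃ/ → [ʒ] before /ʁ/ (voiceless → voiced, matching voiced) — only voicing changes, and always toward the following segment.
The trigger is the following segment, so the direction is regressive (anticipatory).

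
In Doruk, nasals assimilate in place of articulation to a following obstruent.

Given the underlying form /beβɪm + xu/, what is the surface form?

/m/ is a voiced bilabial nasal. The following trigger /x/ is velar, so /m/ must become velar as well.
The voiced velar nasal is [ŋ], so /m/ → [ŋ].

[beβɪŋxu]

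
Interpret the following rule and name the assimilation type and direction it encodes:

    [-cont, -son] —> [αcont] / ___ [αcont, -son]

The rule copies [cont] (continuancy) from the environment onto the target stops; since [±cont] encodes the stop/fricative manner contrast, the assimilating dimension is manner.
Since the environment is written after the underscore, the trigger follows the target; the direction is regressive.

regressive manner assimilation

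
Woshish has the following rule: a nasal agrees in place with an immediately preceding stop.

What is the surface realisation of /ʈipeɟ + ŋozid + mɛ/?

The rule targets /ŋ/ (voiced velar nasal), which sits after the trigger /ɟ/ (palatal).
A voiced palatal nasal is [ɲ], so the surface segment is [ɲ].
The same rule applies at the second boundary: /m/ → [n] next to /d/.

[ʈipeɟɲozidnɛ]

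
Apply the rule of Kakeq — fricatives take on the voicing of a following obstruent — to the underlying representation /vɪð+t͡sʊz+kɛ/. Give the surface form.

[vɪθt͡sʊskɛ]

/ð/ is a voiced dental fricative. The following trigger /t͡s/ is voiceless, so /ð/ must become voiceless as well.
Changing only its voicing to voiceless gives [θ] — the voiceless dental fricative.
At the second juncture, /z/ likewise becomes [s] adjacent to /k/.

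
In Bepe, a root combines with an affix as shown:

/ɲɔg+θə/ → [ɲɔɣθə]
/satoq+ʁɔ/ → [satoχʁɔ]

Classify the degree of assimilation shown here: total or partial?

The segment that alternates is /g/, which surfaces as [ɣ] when adjacent to /θ/.
The change stop → fricative matches the manner of the following /θ/, identifying this as manner assimilation.
Place and voice are unchanged, so the assimilation is partial, not total.
Checking the remaining alternation: /q/ → [χ] before /ʁ/ (stop → fricative, matching a fricative) — only manner changes, and always toward the following segment.

partial assimilation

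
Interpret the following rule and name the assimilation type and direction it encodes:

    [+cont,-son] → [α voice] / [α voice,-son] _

progressive voicing assimilation

The rule copies [voice] from the environment onto the target, so the assimilating feature is voicing.
The conditioning segment sits to the left of the focus bar, meaning the trigger precedes the segment that changes — progressive assimilation.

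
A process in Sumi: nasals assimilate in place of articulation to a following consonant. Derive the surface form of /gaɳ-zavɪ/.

[ganzavɪ]

The rule targets /ɳ/ (voiced retroflex nasal), which sits before the trigger /z/ (alveolar).
The voiced alveolar nasal is [n], so /ɳ/ → [n].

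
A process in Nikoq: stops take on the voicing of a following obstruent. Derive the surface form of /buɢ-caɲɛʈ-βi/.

/ɢ/ is a voiced uvular stop. The following trigger /c/ is voiceless, so /ɢ/ must become voiceless as well.
A voiceless uvular stop is [q], so the surface segment is [q].
At the second juncture, /ʈ/ likewise becomes [ɖ] adjacent to /β/.

[buqcaɲɛɖβi]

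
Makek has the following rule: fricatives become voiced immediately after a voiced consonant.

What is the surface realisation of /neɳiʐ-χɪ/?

[neɳiʐʁɪ]

The rule targets /χ/ (voiceless uvular fricative), which sits after the trigger /ʐ/ (voiced).
A voiced uvular fricative is [ʁ], so the surface segment is [ʁ].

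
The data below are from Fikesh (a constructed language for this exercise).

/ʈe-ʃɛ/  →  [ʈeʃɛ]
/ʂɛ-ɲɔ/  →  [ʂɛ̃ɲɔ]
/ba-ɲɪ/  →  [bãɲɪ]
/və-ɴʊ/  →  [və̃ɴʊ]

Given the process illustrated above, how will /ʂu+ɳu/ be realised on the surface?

[ʂũɳu]

The data show regressive nasality assimilation (vowel nasalisation): /ɛ/ → [ɛ̃] before /ɲ/; /a/ → [ã] before /ɲ/; /ə/ → [ə̃] before /ɴ/ — a vowel is nasalised by an immediately following nasal consonant.
No change occurs in [ʈeʃɛ] because the vowel at the boundary is adjacent to an oral consonant, not a nasal (/e/ next to /ʃ/).
The vowel /u/ is adjacent to the following nasal /ɳ/, so it acquires [+nasal] and surfaces as [ũ].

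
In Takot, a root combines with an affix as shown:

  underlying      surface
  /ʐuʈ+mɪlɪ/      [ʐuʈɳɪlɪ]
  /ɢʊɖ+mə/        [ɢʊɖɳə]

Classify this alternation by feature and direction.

progressive place assimilation

The segment that alternates is /m/, which surfaces as [ɳ] when adjacent to /ʈ/.
The change bilabial → retroflex matches the place of the preceding /ʈ/, identifying this as place assimilation.
Manner and voice are unchanged, so the assimilation is partial, not total.
Checking the remaining alternation: /m/ → [ɳ] after /ɖ/ (bilabial → retroflex, matching retroflex) — only place changes, and always toward the preceding segment.
The trigger is the preceding segment, so the direction is progressive (perseverative).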